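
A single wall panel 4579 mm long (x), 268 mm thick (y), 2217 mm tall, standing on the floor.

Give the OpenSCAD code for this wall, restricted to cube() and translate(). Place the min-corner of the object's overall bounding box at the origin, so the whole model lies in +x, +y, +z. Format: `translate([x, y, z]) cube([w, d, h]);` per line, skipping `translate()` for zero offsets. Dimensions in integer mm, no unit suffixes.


cube([4579, 268, 2217]);


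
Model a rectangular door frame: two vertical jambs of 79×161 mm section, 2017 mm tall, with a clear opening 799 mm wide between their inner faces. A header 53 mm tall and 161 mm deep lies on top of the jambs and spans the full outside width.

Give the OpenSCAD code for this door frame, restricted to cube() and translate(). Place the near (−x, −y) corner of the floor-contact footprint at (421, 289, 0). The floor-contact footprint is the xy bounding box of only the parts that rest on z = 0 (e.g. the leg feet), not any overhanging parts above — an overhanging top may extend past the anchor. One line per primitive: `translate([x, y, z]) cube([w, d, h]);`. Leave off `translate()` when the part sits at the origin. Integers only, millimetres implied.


translate([421, 289, 0]) cube([79, 161, 2017]);
translate([1299, 289, 0]) cube([79, 161, 2017]);
translate([421, 289, 2017]) cube([957, 161, 53]);


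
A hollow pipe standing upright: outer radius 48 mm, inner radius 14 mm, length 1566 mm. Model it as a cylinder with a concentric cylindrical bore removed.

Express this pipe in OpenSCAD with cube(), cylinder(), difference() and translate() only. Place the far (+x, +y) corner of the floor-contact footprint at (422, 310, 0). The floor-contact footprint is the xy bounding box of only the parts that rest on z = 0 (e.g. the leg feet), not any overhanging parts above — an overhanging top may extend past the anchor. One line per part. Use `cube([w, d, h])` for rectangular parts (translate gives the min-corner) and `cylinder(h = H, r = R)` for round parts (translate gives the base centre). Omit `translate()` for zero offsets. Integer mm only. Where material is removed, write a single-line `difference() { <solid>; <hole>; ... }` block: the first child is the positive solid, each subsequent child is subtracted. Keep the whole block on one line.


difference() { translate([374, 262, 0]) cylinder(h = 1566, r = 48); translate([374, 262, 0]) cylinder(h = 1566, r = 14); }


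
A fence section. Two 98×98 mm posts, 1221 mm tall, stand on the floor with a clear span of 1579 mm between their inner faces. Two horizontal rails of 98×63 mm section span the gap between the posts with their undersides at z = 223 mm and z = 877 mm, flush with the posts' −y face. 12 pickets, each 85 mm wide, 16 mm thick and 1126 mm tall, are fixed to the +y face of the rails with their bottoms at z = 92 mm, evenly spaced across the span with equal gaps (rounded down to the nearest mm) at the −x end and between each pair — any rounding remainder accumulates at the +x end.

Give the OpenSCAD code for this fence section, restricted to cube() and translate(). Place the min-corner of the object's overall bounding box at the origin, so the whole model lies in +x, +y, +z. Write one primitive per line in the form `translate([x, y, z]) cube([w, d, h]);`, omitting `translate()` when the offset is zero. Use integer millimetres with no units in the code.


cube([98, 98, 1221]);
translate([1677, 0, 0]) cube([98, 98, 1221]);
translate([98, 0, 223]) cube([1579, 98, 63]);
translate([98, 0, 877]) cube([1579, 98, 63]);
translate([141, 98, 92]) cube([85, 16, 1126]);
translate([269, 98, 92]) cube([85, 16, 1126]);
translate([397, 98, 92]) cube([85, 16, 1126]);
translate([525, 98, 92]) cube([85, 16, 1126]);
translate([653, 98, 92]) cube([85, 16, 1126]);
translate([781, 98, 92]) cube([85, 16, 1126]);
translate([909, 98, 92]) cube([85, 16, 1126]);
translate([1037, 98, 92]) cube([85, 16, 1126]);
translate([1165, 98, 92]) cube([85, 16, 1126]);
translate([1293, 98, 92]) cube([85, 16, 1126]);
translate([1421, 98, 92]) cube([85, 16, 1126]);
translate([1549, 98, 92]) cube([85, 16, 1126]);


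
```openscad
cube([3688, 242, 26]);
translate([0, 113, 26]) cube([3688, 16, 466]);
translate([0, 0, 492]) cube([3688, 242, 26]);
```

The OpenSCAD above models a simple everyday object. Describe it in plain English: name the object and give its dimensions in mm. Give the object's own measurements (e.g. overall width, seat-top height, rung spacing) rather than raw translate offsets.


An I-beam lying along x, 3688 mm long. Overall section height 518 mm. Two flanges 242 mm wide (y) and 26 mm thick, one on the floor and one at the top; a web 16 mm thick runs between them, centred on the flange width.


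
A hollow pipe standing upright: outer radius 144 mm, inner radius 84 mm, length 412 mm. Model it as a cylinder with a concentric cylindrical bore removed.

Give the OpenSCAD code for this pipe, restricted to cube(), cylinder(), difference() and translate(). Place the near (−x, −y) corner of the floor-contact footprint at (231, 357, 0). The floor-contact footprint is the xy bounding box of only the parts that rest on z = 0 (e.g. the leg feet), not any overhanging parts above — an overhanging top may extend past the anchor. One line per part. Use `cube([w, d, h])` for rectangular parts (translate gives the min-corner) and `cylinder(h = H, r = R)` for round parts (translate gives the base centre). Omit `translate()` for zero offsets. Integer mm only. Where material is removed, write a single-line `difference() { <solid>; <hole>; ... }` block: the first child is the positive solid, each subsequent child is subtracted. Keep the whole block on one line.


difference() { translate([375, 501, 0]) cylinder(h = 412, r = 144); translate([375, 501, 0]) cylinder(h = 412, r = 84); }


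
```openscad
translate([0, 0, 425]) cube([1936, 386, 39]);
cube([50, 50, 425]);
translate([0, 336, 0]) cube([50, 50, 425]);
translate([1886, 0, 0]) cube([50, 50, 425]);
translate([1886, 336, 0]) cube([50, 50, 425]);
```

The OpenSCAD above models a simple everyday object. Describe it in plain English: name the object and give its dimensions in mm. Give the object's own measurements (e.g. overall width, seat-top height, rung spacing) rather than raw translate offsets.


A bench: a 1936×386 mm seat slab, 39 mm thick, top at z = 464 mm, on four 50×50 mm square legs flush with the seat corners and standing on z = 0.


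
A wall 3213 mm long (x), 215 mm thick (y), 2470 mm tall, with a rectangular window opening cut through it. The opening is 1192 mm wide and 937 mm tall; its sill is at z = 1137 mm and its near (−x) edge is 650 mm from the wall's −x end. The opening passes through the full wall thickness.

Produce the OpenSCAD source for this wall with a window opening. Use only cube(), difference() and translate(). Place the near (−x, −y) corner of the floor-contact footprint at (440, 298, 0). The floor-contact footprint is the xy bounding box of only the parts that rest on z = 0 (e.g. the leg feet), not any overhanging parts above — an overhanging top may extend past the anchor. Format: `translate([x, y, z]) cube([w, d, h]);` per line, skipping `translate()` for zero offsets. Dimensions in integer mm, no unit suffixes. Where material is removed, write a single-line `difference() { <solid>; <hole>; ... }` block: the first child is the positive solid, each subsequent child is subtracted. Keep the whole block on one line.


difference() { translate([440, 298, 0]) cube([3213, 215, 2470]); translate([1090, 298, 1137]) cube([1192, 215, 937]); }


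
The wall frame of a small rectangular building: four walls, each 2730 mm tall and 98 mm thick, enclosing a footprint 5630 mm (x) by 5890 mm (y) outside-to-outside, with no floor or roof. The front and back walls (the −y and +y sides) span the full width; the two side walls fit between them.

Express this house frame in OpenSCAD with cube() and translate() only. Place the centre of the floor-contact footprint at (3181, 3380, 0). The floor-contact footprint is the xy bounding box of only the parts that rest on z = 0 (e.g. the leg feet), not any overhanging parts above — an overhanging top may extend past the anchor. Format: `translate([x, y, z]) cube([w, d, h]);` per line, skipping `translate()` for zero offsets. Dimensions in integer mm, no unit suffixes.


translate([366, 435, 0]) cube([5630, 98, 2730]);
translate([366, 6227, 0]) cube([5630, 98, 2730]);
translate([366, 533, 0]) cube([98, 5694, 2730]);
translate([5898, 533, 0]) cube([98, 5694, 2730]);


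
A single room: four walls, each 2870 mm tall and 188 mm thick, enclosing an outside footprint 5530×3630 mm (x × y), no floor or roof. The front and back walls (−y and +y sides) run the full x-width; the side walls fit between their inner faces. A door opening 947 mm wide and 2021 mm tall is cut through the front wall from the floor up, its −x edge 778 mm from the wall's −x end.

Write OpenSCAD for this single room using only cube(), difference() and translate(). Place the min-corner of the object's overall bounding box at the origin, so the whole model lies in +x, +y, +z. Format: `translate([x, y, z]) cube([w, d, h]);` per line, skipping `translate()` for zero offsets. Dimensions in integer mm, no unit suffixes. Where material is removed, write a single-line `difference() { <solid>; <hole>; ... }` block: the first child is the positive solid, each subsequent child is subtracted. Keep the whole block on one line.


difference() { cube([5530, 188, 2870]); translate([778, 0, 0]) cube([947, 188, 2021]); }
translate([0, 3442, 0]) cube([5530, 188, 2870]);
translate([0, 188, 0]) cube([188, 3254, 2870]);
translate([5342, 188, 0]) cube([188, 3254, 2870]);


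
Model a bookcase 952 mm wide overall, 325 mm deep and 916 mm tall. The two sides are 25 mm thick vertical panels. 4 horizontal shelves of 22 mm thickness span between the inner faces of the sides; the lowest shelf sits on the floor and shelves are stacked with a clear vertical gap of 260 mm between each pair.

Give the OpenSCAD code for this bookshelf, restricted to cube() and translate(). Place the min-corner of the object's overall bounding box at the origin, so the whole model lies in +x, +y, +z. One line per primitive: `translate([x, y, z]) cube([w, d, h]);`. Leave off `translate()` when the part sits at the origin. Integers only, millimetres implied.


cube([25, 325, 916]);
translate([927, 0, 0]) cube([25, 325, 916]);
translate([25, 0, 0]) cube([902, 325, 22]);
translate([25, 0, 282]) cube([902, 325, 22]);
translate([25, 0, 564]) cube([902, 325, 22]);
translate([25, 0, 846]) cube([902, 325, 22]);


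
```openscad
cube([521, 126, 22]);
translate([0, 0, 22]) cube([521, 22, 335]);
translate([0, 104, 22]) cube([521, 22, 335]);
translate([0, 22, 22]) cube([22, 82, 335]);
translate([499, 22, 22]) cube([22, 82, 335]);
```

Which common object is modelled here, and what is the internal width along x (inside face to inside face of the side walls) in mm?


An open box. The internal width is 477 mm.

A 521×126 base slab with four walls standing on it — an open box. The base is 521 mm wide and the walls are 22 mm thick, so the internal width is 521 − 2 × 22 = 477 mm.


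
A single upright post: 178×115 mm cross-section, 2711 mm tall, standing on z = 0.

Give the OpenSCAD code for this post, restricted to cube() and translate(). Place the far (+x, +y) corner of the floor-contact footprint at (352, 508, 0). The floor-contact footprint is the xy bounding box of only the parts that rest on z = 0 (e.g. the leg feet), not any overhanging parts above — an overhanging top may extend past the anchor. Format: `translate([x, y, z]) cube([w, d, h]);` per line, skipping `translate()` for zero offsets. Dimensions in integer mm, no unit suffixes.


translate([174, 393, 0]) cube([178, 115, 2711]);


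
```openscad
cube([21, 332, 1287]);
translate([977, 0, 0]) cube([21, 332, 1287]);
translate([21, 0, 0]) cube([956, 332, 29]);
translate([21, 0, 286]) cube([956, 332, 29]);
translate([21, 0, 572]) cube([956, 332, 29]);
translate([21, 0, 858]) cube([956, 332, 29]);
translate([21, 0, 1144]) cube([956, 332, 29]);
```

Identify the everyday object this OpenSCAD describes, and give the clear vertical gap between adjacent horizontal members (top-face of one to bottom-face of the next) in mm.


A bookshelf. The clear shelf gap is 257 mm.

Two tall side panels with 5 horizontal boards between them — a bookshelf. The first two shelf undersides are at z = 0 and z = 286; with shelf thickness 29, the clear gap is 286 − 0 − 29 = 257 mm.


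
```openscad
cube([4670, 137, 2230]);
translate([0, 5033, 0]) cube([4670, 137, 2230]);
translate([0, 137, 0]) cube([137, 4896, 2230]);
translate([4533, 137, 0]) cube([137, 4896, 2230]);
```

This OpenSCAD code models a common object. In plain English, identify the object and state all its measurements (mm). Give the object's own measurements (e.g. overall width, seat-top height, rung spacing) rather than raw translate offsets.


The wall frame of a small rectangular building: four walls, each 2230 mm tall and 137 mm thick, enclosing a footprint 4670 mm (x) by 5170 mm (y) outside-to-outside, with no floor or roof. The front and back walls (the −y and +y sides) span the full width; the two side walls fit between them.


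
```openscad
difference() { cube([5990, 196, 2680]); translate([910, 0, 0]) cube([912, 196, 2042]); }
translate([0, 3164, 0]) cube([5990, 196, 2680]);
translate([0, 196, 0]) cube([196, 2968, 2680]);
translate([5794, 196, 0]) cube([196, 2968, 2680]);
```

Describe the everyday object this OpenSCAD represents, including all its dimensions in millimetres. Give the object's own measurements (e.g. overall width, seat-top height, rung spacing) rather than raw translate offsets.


A single room: four walls, each 2680 mm tall and 196 mm thick, enclosing an outside footprint 5990×3360 mm (x × y), no floor or roof. The front and back walls (−y and +y sides) run the full x-width; the side walls fit between their inner faces. A door opening 912 mm wide and 2042 mm tall is cut through the front wall from the floor up, its −x edge 910 mm from the wall's −x end.


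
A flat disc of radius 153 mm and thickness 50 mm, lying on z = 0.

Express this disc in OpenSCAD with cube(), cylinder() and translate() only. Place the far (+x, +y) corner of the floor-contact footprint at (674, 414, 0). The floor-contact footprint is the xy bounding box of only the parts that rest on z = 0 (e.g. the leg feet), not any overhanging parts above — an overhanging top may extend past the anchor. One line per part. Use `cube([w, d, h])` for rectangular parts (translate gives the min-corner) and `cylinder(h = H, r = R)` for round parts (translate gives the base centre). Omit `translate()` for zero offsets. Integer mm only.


translate([521, 261, 0]) cylinder(h = 50, r = 153);


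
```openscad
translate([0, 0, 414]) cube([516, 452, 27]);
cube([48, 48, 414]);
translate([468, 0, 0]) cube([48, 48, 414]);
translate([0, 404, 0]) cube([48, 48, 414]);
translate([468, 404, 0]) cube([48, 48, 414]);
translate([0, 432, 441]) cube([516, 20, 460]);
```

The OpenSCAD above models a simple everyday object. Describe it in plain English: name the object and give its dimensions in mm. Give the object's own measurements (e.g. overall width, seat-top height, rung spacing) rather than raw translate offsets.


A chair. The seat is a 516×452×27 mm slab with its top at z = 441 mm, on four 48×48 mm corner legs (flush with the seat edges, standing on z = 0). A flat backrest 20 mm thick, 460 mm tall, spans the full seat width and rises from the seat top along its +y edge, rear face flush with the rear of the seat.


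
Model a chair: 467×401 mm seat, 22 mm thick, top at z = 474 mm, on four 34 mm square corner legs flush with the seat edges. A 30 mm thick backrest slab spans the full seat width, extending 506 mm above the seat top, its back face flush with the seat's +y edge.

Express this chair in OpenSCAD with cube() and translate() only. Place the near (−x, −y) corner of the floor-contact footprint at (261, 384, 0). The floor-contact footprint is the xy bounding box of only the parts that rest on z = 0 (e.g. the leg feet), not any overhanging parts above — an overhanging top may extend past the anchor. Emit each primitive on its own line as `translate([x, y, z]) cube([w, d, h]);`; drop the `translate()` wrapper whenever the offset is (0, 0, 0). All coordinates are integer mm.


translate([261, 384, 452]) cube([467, 401, 22]);
translate([261, 384, 0]) cube([34, 34, 452]);
translate([694, 384, 0]) cube([34, 34, 452]);
translate([261, 751, 0]) cube([34, 34, 452]);
translate([694, 751, 0]) cube([34, 34, 452]);
translate([261, 755, 474]) cube([467, 30, 506]);


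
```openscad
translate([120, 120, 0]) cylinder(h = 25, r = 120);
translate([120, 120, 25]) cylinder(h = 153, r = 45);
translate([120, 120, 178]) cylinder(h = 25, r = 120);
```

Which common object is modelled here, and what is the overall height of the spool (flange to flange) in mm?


A spool. The overall height is 203 mm.

Three coaxial cylinders, large–small–large — a spool. Two 25 mm flanges and a 153 mm core give 25 + 153 + 25 = 203 mm.


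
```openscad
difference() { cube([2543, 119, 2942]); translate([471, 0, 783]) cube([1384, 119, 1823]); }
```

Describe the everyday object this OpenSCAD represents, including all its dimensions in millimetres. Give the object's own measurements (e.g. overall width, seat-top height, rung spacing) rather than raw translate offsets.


A wall 2543 mm long (x), 119 mm thick (y), 2942 mm tall, with a rectangular window opening cut through it. The opening is 1384 mm wide and 1823 mm tall; its sill is at z = 783 mm and its near (−x) edge is 471 mm from the wall's −x end. The opening passes through the full wall thickness.


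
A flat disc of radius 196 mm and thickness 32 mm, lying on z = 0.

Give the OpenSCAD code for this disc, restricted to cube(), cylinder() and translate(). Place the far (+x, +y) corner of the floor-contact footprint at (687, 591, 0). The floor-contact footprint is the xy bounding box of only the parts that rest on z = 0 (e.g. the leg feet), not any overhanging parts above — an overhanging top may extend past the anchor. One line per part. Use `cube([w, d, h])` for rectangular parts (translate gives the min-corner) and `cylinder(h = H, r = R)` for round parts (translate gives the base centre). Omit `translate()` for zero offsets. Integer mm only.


translate([491, 395, 0]) cylinder(h = 32, r = 196);


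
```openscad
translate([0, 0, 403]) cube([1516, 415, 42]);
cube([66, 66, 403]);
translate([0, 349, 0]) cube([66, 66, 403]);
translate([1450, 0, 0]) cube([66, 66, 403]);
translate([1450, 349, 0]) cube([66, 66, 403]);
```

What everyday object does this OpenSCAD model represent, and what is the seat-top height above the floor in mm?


A bench. The seat-top height is 445 mm.

A long slab on four corner posts — a bench. The slab sits at z = 403 with thickness 42, so the top is 403 + 42 = 445 mm.


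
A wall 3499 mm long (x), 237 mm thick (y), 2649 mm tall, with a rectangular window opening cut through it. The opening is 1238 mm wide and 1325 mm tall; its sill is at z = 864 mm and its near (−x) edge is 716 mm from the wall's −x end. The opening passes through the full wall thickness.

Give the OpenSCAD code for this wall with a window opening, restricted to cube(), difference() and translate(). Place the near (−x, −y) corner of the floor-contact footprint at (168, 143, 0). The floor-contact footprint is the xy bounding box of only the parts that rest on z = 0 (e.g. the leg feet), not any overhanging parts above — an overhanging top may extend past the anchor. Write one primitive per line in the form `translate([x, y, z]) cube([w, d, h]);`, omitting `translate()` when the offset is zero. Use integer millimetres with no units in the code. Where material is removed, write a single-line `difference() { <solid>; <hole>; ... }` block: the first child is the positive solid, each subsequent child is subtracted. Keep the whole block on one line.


difference() { translate([168, 143, 0]) cube([3499, 237, 2649]); translate([884, 143, 864]) cube([1238, 237, 1325]); }


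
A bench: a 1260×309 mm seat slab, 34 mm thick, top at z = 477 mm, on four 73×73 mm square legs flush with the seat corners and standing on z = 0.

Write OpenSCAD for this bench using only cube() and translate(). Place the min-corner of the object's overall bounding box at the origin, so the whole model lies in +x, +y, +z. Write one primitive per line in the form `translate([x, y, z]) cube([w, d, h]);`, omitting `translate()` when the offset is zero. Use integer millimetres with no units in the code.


translate([0, 0, 443]) cube([1260, 309, 34]);
cube([73, 73, 443]);
translate([0, 236, 0]) cube([73, 73, 443]);
translate([1187, 0, 0]) cube([73, 73, 443]);
translate([1187, 236, 0]) cube([73, 73, 443]);


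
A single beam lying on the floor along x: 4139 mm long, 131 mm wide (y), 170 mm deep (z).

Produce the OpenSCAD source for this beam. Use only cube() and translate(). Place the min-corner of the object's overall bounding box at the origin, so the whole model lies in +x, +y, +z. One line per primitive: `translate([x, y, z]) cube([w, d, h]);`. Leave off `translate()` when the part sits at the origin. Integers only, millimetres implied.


cube([4139, 131, 170]);


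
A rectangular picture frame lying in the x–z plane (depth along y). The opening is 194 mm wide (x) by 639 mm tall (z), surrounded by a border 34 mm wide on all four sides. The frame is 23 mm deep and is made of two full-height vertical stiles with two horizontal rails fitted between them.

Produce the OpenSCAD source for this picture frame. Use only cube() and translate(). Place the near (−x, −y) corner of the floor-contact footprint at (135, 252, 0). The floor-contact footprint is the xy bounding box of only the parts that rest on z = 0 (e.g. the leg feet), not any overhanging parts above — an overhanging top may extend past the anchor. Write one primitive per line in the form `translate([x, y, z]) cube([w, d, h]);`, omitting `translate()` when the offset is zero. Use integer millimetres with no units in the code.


translate([135, 252, 0]) cube([34, 23, 707]);
translate([363, 252, 0]) cube([34, 23, 707]);
translate([169, 252, 0]) cube([194, 23, 34]);
translate([169, 252, 673]) cube([194, 23, 34]);


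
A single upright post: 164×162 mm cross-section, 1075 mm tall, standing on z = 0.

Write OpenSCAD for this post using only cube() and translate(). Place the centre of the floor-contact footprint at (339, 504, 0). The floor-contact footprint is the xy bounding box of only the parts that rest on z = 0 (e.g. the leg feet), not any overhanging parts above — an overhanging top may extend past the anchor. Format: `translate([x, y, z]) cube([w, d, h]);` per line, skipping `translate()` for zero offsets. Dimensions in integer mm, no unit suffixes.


translate([257, 423, 0]) cube([164, 162, 1075]);


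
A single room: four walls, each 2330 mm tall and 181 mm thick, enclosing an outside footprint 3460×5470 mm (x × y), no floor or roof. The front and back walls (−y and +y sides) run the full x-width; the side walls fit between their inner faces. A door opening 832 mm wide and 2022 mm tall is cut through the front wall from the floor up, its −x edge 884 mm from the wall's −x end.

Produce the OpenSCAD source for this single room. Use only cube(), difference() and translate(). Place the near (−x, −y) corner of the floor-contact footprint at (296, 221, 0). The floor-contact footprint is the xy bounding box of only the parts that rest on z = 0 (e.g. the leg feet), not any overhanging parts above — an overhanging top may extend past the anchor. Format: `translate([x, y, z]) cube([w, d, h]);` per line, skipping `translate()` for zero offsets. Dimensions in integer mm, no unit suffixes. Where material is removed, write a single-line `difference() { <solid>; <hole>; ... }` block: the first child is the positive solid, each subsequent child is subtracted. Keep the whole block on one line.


difference() { translate([296, 221, 0]) cube([3460, 181, 2330]); translate([1180, 221, 0]) cube([832, 181, 2022]); }
translate([296, 5510, 0]) cube([3460, 181, 2330]);
translate([296, 402, 0]) cube([181, 5108, 2330]);
translate([3575, 402, 0]) cube([181, 5108, 2330]);


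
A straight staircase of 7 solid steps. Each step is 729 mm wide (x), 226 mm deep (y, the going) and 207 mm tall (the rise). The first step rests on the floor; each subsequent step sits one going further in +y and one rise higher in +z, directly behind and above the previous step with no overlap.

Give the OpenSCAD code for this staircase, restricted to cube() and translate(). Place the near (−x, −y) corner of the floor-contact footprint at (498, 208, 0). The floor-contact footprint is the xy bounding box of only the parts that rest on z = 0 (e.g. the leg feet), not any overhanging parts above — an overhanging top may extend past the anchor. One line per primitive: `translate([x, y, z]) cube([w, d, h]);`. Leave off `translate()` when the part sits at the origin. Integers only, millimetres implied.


translate([498, 208, 0]) cube([729, 226, 207]);
translate([498, 434, 207]) cube([729, 226, 207]);
translate([498, 660, 414]) cube([729, 226, 207]);
translate([498, 886, 621]) cube([729, 226, 207]);
translate([498, 1112, 828]) cube([729, 226, 207]);
translate([498, 1338, 1035]) cube([729, 226, 207]);
translate([498, 1564, 1242]) cube([729, 226, 207]);


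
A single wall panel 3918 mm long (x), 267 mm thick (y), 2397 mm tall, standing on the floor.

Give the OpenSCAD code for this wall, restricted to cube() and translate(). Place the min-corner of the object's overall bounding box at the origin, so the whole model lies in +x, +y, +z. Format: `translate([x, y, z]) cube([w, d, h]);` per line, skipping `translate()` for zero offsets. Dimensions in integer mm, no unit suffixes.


cube([3918, 267, 2397]);


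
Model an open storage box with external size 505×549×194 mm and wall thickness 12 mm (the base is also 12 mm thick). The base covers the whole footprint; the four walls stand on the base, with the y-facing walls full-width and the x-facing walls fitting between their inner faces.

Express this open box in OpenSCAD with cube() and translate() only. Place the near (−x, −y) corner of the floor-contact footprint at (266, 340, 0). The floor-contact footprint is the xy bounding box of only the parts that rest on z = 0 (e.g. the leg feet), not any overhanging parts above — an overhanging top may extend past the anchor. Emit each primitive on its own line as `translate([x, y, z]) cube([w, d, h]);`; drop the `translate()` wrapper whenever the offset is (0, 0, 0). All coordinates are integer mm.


translate([266, 340, 0]) cube([505, 549, 12]);
translate([266, 340, 12]) cube([505, 12, 182]);
translate([266, 877, 12]) cube([505, 12, 182]);
translate([266, 352, 12]) cube([12, 525, 182]);
translate([759, 352, 12]) cube([12, 525, 182]);


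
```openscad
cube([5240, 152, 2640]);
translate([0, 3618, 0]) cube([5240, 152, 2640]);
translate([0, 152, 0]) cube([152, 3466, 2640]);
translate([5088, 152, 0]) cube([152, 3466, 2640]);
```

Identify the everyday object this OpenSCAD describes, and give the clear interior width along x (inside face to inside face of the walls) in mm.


A house (or room) frame. The interior width is 4936 mm.

Four 2640 mm walls enclosing a rectangle with no floor or roof — a room or house frame. Outside width is 5240 mm and wall thickness is 152 mm, so the interior width is 5240 − 2 × 152 = 4936 mm.


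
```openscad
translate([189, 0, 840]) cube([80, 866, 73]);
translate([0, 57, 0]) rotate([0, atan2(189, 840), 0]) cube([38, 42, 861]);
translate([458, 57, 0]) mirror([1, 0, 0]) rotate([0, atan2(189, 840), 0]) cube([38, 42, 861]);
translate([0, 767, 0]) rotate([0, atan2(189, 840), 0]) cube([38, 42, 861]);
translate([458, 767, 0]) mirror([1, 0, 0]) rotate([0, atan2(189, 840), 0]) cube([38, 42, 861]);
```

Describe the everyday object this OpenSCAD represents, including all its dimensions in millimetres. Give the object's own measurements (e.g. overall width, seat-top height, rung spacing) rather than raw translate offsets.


A sawhorse. A 80×866×73 mm beam (x, y, z) sits on two A-frame leg pairs. Each pair is two raked legs of 38×42 mm section (42 mm along y) splaying symmetrically in x. Each leg rises 840 mm vertically over 189 mm of horizontal reach and is 861 mm long along its own axis. Every leg's outer bottom edge rests on the floor and its outer top edge meets a bottom edge of the beam — the left legs (tilting toward +x) meet the beam's −x bottom edge, the right legs (their mirror images, tilting toward −x) meet its +x bottom edge — so the leg tops tuck under the beam, the beam's underside is 840 mm above the floor, and the feet are 458 mm apart outside-to-outside with the beam centred between them. The two leg pairs are set in 57 mm from either end of the beam.


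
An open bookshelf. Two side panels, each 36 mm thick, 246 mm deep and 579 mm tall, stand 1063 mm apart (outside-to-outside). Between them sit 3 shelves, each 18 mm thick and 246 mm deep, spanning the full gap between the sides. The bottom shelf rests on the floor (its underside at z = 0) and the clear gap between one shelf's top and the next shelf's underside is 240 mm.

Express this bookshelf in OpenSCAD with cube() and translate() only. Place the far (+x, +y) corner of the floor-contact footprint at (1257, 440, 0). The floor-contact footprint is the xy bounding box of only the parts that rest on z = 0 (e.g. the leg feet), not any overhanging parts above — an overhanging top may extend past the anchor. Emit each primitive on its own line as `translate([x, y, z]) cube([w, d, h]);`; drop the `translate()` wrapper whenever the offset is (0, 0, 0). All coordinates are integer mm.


translate([194, 194, 0]) cube([36, 246, 579]);
translate([1221, 194, 0]) cube([36, 246, 579]);
translate([230, 194, 0]) cube([991, 246, 18]);
translate([230, 194, 258]) cube([991, 246, 18]);
translate([230, 194, 516]) cube([991, 246, 18]);


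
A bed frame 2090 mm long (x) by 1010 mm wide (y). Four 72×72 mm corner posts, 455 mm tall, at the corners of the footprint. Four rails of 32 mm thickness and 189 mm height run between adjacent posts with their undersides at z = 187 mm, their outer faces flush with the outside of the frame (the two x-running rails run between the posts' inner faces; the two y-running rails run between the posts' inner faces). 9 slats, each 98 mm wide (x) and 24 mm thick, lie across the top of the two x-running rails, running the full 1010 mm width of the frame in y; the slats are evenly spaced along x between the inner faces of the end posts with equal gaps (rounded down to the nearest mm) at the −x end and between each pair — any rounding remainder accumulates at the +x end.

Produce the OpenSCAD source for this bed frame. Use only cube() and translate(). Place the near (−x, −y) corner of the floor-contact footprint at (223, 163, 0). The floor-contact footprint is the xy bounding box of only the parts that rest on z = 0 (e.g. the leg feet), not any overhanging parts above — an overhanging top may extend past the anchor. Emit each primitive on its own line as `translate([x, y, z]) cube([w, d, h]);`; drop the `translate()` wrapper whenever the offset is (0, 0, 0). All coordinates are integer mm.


translate([223, 163, 0]) cube([72, 72, 455]);
translate([223, 1101, 0]) cube([72, 72, 455]);
translate([2241, 163, 0]) cube([72, 72, 455]);
translate([2241, 1101, 0]) cube([72, 72, 455]);
translate([295, 163, 187]) cube([1946, 32, 189]);
translate([295, 1141, 187]) cube([1946, 32, 189]);
translate([223, 235, 187]) cube([32, 866, 189]);
translate([2281, 235, 187]) cube([32, 866, 189]);
translate([401, 163, 376]) cube([98, 1010, 24]);
translate([605, 163, 376]) cube([98, 1010, 24]);
translate([809, 163, 376]) cube([98, 1010, 24]);
translate([1013, 163, 376]) cube([98, 1010, 24]);
translate([1217, 163, 376]) cube([98, 1010, 24]);
translate([1421, 163, 376]) cube([98, 1010, 24]);
translate([1625, 163, 376]) cube([98, 1010, 24]);
translate([1829, 163, 376]) cube([98, 1010, 24]);
translate([2033, 163, 376]) cube([98, 1010, 24]);


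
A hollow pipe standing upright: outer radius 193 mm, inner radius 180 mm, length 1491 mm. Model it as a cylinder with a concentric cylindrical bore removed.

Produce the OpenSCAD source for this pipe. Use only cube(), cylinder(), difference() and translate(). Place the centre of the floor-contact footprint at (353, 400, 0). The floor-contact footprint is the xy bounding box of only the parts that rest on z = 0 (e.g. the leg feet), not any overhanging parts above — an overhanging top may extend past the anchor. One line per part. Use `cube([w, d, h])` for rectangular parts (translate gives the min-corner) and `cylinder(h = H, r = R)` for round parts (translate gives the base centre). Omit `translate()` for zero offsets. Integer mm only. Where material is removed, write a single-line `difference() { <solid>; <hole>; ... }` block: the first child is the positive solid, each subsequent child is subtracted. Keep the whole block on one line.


difference() { translate([353, 400, 0]) cylinder(h = 1491, r = 193); translate([353, 400, 0]) cylinder(h = 1491, r = 180); }


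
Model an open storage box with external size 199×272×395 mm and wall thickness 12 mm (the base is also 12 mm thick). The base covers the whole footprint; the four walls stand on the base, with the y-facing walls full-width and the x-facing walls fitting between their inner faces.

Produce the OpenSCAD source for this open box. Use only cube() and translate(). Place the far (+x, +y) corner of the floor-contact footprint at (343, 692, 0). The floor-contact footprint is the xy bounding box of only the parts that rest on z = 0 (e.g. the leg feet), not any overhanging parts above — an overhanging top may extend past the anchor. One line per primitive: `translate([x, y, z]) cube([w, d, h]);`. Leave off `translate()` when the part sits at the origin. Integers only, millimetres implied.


translate([144, 420, 0]) cube([199, 272, 12]);
translate([144, 420, 12]) cube([199, 12, 383]);
translate([144, 680, 12]) cube([199, 12, 383]);
translate([144, 432, 12]) cube([12, 248, 383]);
translate([331, 432, 12]) cube([12, 248, 383]);


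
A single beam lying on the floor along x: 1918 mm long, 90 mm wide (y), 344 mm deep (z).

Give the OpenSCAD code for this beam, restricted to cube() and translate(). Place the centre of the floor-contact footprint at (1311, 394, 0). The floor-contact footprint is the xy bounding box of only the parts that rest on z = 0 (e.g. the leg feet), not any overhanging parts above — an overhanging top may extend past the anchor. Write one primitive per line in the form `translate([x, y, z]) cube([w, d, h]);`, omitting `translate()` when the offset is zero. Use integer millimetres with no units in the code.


translate([352, 349, 0]) cube([1918, 90, 344]);


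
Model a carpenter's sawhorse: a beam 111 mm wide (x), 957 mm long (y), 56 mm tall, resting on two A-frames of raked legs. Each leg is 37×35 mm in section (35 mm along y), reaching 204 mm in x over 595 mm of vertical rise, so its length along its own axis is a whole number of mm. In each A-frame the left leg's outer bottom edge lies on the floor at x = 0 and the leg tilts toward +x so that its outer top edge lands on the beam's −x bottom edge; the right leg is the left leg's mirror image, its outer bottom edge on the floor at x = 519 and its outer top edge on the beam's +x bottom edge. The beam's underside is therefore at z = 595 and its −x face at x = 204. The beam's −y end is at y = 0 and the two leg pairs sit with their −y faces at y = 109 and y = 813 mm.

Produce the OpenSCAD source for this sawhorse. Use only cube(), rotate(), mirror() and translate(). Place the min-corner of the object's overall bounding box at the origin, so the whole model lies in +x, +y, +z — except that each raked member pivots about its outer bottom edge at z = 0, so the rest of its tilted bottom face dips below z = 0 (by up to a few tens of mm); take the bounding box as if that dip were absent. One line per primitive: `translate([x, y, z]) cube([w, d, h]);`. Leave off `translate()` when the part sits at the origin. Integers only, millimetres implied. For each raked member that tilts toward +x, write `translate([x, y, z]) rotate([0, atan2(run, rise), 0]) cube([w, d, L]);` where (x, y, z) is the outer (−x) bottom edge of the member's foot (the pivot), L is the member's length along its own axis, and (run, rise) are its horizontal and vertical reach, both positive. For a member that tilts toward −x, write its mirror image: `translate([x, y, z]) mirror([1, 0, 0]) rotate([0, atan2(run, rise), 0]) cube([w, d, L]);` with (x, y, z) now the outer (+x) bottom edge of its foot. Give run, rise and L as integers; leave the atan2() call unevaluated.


translate([204, 0, 595]) cube([111, 957, 56]);
translate([0, 109, 0]) rotate([0, atan2(204, 595), 0]) cube([37, 35, 629]);
translate([519, 109, 0]) mirror([1, 0, 0]) rotate([0, atan2(204, 595), 0]) cube([37, 35, 629]);
translate([0, 813, 0]) rotate([0, atan2(204, 595), 0]) cube([37, 35, 629]);
translate([519, 813, 0]) mirror([1, 0, 0]) rotate([0, atan2(204, 595), 0]) cube([37, 35, 629]);


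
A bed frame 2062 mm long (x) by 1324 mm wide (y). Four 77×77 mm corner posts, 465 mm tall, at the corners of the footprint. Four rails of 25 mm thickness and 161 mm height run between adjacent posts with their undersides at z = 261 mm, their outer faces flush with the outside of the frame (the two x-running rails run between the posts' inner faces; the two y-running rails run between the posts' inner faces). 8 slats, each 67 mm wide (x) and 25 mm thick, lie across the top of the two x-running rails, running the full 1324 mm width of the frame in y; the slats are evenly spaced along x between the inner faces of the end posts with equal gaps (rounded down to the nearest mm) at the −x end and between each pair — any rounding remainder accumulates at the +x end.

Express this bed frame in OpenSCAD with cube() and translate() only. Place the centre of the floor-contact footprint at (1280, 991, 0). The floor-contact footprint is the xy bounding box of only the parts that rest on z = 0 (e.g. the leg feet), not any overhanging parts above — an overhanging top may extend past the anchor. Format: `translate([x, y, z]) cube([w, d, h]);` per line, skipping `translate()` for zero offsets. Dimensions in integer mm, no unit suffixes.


// slat z = rail_z + rail_h = 261 + 161 = 422
// slat gap = ⌊(1908 − 8·67) / 9⌋ = 152
translate([249, 329, 0]) cube([77, 77, 465]);
translate([249, 1576, 0]) cube([77, 77, 465]);
translate([2234, 329, 0]) cube([77, 77, 465]);
translate([2234, 1576, 0]) cube([77, 77, 465]);
translate([326, 329, 261]) cube([1908, 25, 161]);
translate([326, 1628, 261]) cube([1908, 25, 161]);
translate([249, 406, 261]) cube([25, 1170, 161]);
translate([2286, 406, 261]) cube([25, 1170, 161]);
translate([478, 329, 422]) cube([67, 1324, 25]);
translate([697, 329, 422]) cube([67, 1324, 25]);
translate([916, 329, 422]) cube([67, 1324, 25]);
translate([1135, 329, 422]) cube([67, 1324, 25]);
translate([1354, 329, 422]) cube([67, 1324, 25]);
translate([1573, 329, 422]) cube([67, 1324, 25]);
translate([1792, 329, 422]) cube([67, 1324, 25]);
translate([2011, 329, 422]) cube([67, 1324, 25]);


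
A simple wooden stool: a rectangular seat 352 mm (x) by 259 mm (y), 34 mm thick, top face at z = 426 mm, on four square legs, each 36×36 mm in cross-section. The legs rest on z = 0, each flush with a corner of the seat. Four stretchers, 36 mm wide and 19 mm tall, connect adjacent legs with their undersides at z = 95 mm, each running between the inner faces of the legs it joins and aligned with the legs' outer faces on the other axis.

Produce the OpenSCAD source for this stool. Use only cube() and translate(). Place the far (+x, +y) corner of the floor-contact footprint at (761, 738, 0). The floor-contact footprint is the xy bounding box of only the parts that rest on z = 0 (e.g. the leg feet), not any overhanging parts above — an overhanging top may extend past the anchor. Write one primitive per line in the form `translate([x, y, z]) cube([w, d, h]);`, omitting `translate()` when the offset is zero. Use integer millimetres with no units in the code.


translate([409, 479, 392]) cube([352, 259, 34]);
translate([409, 479, 0]) cube([36, 36, 392]);
translate([725, 479, 0]) cube([36, 36, 392]);
translate([409, 702, 0]) cube([36, 36, 392]);
translate([725, 702, 0]) cube([36, 36, 392]);
translate([445, 479, 95]) cube([280, 36, 19]);
translate([445, 702, 95]) cube([280, 36, 19]);
translate([409, 515, 95]) cube([36, 187, 19]);
translate([725, 515, 95]) cube([36, 187, 19]);
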